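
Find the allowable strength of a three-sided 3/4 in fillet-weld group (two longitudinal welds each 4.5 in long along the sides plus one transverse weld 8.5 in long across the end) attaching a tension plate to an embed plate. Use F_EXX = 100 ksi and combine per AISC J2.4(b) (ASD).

t_e = 0.707 × 0.75 = 0.5302 in.
R_nwl = 0.6 × 100 × 0.5302 × 9 = 286.3 kip (longitudinal, 2 welds).
R_nwt = 0.6 × 100 × 0.5302 × 8.5 = 270.4 kip (transverse, base value).
(i) R_nwl + R_nwt = 556.8 kip; (ii) 0.85 R_nwl + 1.5 R_nwt = 649 kip.
R_n = max = 649 kip [governs: (ii)]; R_n/Ω = 324.5 kip.

R_n/Ω ≈ 325 kip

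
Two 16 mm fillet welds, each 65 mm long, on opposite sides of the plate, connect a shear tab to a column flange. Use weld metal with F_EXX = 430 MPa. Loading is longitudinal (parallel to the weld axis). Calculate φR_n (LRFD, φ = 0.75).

Effective throat t_e = 0.707 × 16 = 11.31 mm.
Total length L = 130 mm; A_we = 11.31 × 130 = 1471 mm².
F_nw = 0.6 F_EXX = 0.6 × 430 = 258 MPa.
φR_n = 0.75 × 258 × 1471 × 10⁻³ = 284.6 kN.

φR_n ≈ 285 kN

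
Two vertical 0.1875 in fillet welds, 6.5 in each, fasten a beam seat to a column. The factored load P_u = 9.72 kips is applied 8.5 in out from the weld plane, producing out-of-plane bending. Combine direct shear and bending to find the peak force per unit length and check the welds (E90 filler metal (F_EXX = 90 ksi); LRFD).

L_w = 2 × 6.5 = 13 in; section modulus (unit throat) S = 2 × L²/6 = 14.08 in².
Direct shear f_v = P/L_w = 9.72/13 = 0.7477 kip/in.
Moment M = P × e = 9.72 × 8.5 = 82.62 kip·in; bending f_b = M/S = 5.867 kip/in.
f_max = √(f_v² + f_b²) = √(0.7477² + 5.867²) = 5.914 kip/in.
φr_n = 0.75 × 0.6 × 90 × (0.707 × 0.1875) = 5.369 kip/in → NOT adequate.

f_max ≈ 5.91 kip/in; NOT adequate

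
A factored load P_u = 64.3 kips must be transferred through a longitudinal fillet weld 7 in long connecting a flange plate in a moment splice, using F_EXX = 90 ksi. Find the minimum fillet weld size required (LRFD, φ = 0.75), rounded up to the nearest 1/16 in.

w = 3/8 in

Total weld length L = 7 in.
Required throat t_e = P_u / (φ × 0.6 F_EXX × L) = 64.3 / (0.75 × 0.6 × 90 × 7) = 0.2268 in.
Required leg w = t_e / 0.707 = 0.3208 in → use 3/8 in.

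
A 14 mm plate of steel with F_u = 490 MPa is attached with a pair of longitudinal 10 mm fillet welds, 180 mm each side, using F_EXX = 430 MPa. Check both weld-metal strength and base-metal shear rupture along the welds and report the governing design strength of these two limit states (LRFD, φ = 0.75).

φR_n ≈ 492 kN (weld metal governs)

t_e = 0.707 × 10 = 7.07 mm; L = 360 mm.
Weld metal: φR_n = 0.75 × 0.6 × 430 × 7.07 × 360 × 10⁻³ = 492.5 kN.
Base metal (shear rupture): φR_n = 0.75 × 0.6 × 490 × 14 × 360 × 10⁻³ = 1111 kN.
Governing: weld metal.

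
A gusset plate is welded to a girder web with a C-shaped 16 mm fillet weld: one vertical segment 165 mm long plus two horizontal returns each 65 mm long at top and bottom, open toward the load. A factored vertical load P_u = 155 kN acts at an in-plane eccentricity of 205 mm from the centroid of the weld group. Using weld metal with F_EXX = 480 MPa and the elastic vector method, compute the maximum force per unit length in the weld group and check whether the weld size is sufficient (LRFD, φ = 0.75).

Total weld length L_w = 295 mm. Treat welds as unit-width lines.
Centroid: x̄ = 2×65×32.5 / 295 = 14.32 mm from the vertical weld.
Polar moment about centroid: J = I_x + I_y = [165³/12 + 2×65×82.5²] + [165×14.32² + 2(65³/12 + 65×18.18²)] = 1382000 mm³.
Direct shear f_v = P/L_w = 155×10³ / 295 = 525.4 N/mm (vertical).
Torsion M = P·e = 155×10³ × 205 = 31775000 N·mm.
Critical point at (x, y) = (50.68, 82.5) from centroid. f_tx = M·y/J = 1897 N/mm; f_ty = M·x/J = 1165 N/mm.
Resultant f_max = √[f_tx² + (f_v + f_ty)²] = √[1897² + (525.4 + 1165)²] = 2541 N/mm.
Capacity per unit length: φr_n = 0.75 × 0.6 × 480 × (0.707 × 16) = 2443 N/mm.
2541 > 2443 → NOT adequate.

f_max ≈ 2540 N/mm; NOT adequate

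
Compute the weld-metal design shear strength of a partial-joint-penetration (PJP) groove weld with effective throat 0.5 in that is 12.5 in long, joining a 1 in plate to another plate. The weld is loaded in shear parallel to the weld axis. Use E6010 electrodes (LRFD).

E60XX → F_EXX = 60 ksi.
Effective throat (given) t_e = 0.5 in.
A_we = 0.5 × 12.5 = 6.25 in².
F_nw = 0.6 F_EXX = 36 ksi.
φR_n = 0.75 × 36 × 6.25 = 168.8 kips.

φR_n ≈ 169 kips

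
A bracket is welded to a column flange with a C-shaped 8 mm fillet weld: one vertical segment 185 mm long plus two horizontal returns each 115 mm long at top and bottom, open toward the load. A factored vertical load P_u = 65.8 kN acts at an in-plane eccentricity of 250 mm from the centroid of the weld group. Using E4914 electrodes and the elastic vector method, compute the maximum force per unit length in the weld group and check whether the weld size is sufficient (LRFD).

E49XX → F_EXX = 490 MPa.
Total weld length L_w = 415 mm. Treat welds as unit-width lines.
Centroid: x̄ = 2×115×57.5 / 415 = 31.87 mm from the vertical weld.
Polar moment about centroid: J = I_x + I_y = [185³/12 + 2×115×92.5²] + [185×31.87² + 2(115³/12 + 115×25.63²)] = 3088000 mm³.
Direct shear f_v = P/L_w = 65.8×10³ / 415 = 158.6 N/mm (vertical).
Torsion M = P·e = 65.8×10³ × 250 = 16450000 N·mm.
Critical point at (x, y) = (83.13, 92.5) from centroid. f_tx = M·y/J = 492.7 N/mm; f_ty = M·x/J = 442.8 N/mm.
Resultant f_max = √[f_tx² + (f_v + f_ty)²] = √[492.7² + (158.6 + 442.8)²] = 777.5 N/mm.
Capacity per unit length: φr_n = 0.75 × 0.6 × 490 × (0.707 × 8) = 1247 N/mm.
777.5 ≤ 1247 → adequate.

f_max ≈ 777 N/mm; adequate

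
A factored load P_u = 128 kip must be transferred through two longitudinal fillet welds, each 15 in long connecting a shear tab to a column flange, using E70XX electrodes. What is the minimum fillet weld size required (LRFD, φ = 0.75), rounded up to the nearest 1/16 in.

w = 1/4 in

E70XX → F_EXX = 70 ksi.
Total weld length L = 30 in.
Required throat t_e = P_u / (φ × 0.6 F_EXX × L) = 128 / (0.75 × 0.6 × 70 × 30) = 0.1354 in.
Required leg w = t_e / 0.707 = 0.1916 in → use 1/4 in.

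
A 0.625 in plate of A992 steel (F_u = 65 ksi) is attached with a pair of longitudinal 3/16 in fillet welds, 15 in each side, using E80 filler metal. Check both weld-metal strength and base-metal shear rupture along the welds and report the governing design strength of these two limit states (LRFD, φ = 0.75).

φR_n ≈ 143 kip (weld metal governs)

E80XX → F_EXX = 80 ksi.
t_e = 0.707 × 0.1875 = 0.1326 in; L = 30 in.
Weld metal: φR_n = 0.75 × 0.6 × 80 × 0.1326 × 30 = 143.2 kip.
Base metal (shear rupture): φR_n = 0.75 × 0.6 × 65 × 0.625 × 30 = 548.4 kip.
Governing: weld metal.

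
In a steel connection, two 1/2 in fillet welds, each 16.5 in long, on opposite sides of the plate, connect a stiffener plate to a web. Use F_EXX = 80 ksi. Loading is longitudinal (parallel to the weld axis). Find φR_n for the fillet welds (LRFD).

φR_n ≈ 420 kip

Effective throat t_e = 0.707 × 0.5 = 0.3535 in.
Total length L = 33 in; A_we = 0.3535 × 33 = 11.67 in².
F_nw = 0.6 F_EXX = 0.6 × 80 = 48 ksi.
φR_n = 0.75 × 48 × 11.67 = 420 kip.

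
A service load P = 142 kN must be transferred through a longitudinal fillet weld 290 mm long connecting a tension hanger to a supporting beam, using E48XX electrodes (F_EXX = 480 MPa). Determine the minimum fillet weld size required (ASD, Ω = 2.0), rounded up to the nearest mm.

w = 5 mm

Total weld length L = 290 mm.
Required throat t_e = P × Ω / (0.6 F_EXX × L) = 142 × 2.0 / (0.6 × 480 × 290 × 10⁻³) = 3.4 mm.
Required leg w = t_e / 0.707 = 4.81 mm → use 5 mm.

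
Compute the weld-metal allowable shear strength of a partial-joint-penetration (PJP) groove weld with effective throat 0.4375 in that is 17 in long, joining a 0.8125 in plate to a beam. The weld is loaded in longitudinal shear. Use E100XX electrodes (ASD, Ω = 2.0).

R_n/Ω ≈ 223 kip

E100XX → F_EXX = 100 ksi.
Effective throat (given) t_e = 0.4375 in.
A_we = 0.4375 × 17 = 7.438 in².
F_nw = 0.6 F_EXX = 60 ksi.
R_n/Ω = (60 × 7.438) / 2.0 = 223.1 kip.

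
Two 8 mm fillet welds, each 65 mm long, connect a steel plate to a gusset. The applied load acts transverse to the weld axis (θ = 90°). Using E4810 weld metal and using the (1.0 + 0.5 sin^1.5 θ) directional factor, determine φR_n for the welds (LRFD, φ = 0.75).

E48XX → F_EXX = 480 MPa.
t_e = 0.707 × 8 = 5.656 mm; A_we = 5.656 × 130 = 735.3 mm².
Directional factor: 1.0 + 0.5 sin^1.5(90°) = 1.5.
F_nw = 0.6 × 480 × 1.5 = 432 MPa.
φR_n = 0.75 × 432 × 735.3 × 10⁻³ = 238.2 kN.

φR_n ≈ 238 kN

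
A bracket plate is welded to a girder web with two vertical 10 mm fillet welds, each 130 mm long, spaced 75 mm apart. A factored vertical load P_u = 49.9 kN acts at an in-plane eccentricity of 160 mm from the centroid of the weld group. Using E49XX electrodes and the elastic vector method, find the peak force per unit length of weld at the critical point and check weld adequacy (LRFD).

f_max ≈ 930 N/mm; adequate

E49XX → F_EXX = 490 MPa.
Total weld length L_w = 260 mm. Treat welds as unit-width lines.
Polar moment about centroid: J = 2[d³/12 + d(b/2)²] = 2[130³/12 + 130×37.5²] = 731800 mm³.
Direct shear f_v = P/L_w = 49.9×10³ / 260 = 191.9 N/mm (vertical).
Torsion M = P·e = 49.9×10³ × 160 = 7984000 N·mm.
Critical point at (x, y) = (37.5, 65) from centroid. f_tx = M·y/J = 709.2 N/mm; f_ty = M·x/J = 409.1 N/mm.
Resultant f_max = √[f_tx² + (f_v + f_ty)²] = √[709.2² + (191.9 + 409.1)²] = 929.6 N/mm.
Capacity per unit length: φr_n = 0.75 × 0.6 × 490 × (0.707 × 10) = 1559 N/mm.
929.6 ≤ 1559 → adequate.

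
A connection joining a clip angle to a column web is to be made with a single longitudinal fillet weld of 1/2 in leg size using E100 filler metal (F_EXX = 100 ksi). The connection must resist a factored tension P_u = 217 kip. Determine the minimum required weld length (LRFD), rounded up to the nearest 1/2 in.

L = 14 in

Throat t_e = 0.707 × 0.5 = 0.3535 in.
φr_n = 0.75 × 0.6 × 100 × 0.3535 = 15.91 kip/in.
L_req = P_u / φr_n = 217 / 15.91 = 13.64 in total.
Round up → use L = 14 in.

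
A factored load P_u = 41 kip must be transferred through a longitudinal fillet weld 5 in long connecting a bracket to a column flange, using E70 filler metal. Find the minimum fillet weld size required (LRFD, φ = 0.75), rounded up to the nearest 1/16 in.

E70XX → F_EXX = 70 ksi.
Total weld length L = 5 in.
Required throat t_e = P_u / (φ × 0.6 F_EXX × L) = 41 / (0.75 × 0.6 × 70 × 5) = 0.2603 in.
Required leg w = t_e / 0.707 = 0.3682 in → use 3/8 in.

w = 3/8 in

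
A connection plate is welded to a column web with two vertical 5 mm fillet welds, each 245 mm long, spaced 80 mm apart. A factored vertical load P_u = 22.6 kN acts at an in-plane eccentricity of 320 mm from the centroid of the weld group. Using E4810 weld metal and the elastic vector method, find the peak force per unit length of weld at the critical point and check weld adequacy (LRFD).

E48XX → F_EXX = 480 MPa.
Total weld length L_w = 490 mm. Treat welds as unit-width lines.
Polar moment about centroid: J = 2[d³/12 + d(b/2)²] = 2[245³/12 + 245×40²] = 3235000 mm³.
Direct shear f_v = P/L_w = 22.6×10³ / 490 = 46.12 N/mm (vertical).
Torsion M = P·e = 22.6×10³ × 320 = 7232000 N·mm.
Critical point at (x, y) = (40, 122.5) from centroid. f_tx = M·y/J = 273.9 N/mm; f_ty = M·x/J = 89.42 N/mm.
Resultant f_max = √[f_tx² + (f_v + f_ty)²] = √[273.9² + (46.12 + 89.42)²] = 305.6 N/mm.
Capacity per unit length: φr_n = 0.75 × 0.6 × 480 × (0.707 × 5) = 763.6 N/mm.
305.6 ≤ 763.6 → adequate.

f_max ≈ 306 N/mm; adequate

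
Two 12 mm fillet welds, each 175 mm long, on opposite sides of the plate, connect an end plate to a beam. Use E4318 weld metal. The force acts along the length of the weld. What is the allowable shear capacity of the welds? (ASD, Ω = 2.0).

R_n/Ω ≈ 383 kN

E43XX → F_EXX = 430 MPa.
Effective throat t_e = 0.707 × 12 = 8.484 mm.
Total length L = 350 mm; A_we = 8.484 × 350 = 2969 mm².
F_nw = 0.6 F_EXX = 0.6 × 430 = 258 MPa.
R_n = 258 × 2969 × 10⁻³ = 766.1 kN; R_n/Ω = 766.1/2.0 = 383.1 kN.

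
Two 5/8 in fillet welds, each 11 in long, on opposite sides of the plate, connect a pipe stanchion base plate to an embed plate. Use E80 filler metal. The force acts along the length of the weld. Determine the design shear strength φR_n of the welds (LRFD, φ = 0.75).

E80XX → F_EXX = 80 ksi.
Effective throat t_e = 0.707 × 0.625 = 0.4419 in.
Total length L = 22 in; A_we = 0.4419 × 22 = 9.721 in².
F_nw = 0.6 F_EXX = 0.6 × 80 = 48 ksi.
φR_n = 0.75 × 48 × 9.721 = 350 kip.

φR_n ≈ 350 kip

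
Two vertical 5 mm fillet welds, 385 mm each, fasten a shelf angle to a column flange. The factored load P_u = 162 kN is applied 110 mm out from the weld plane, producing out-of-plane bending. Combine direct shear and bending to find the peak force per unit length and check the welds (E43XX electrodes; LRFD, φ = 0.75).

E43XX → F_EXX = 430 MPa.
L_w = 2 × 385 = 770 mm; section modulus (unit throat) S = 2 × L²/6 = 49410 mm².
Direct shear f_v = P/L_w = 162×10³/770 = 210.4 N/mm.
Moment M = P × e = 162×10³ × 110 = 17820000 N·mm; bending f_b = M/S = 360.7 N/mm.
f_max = √(f_v² + f_b²) = √(210.4² + 360.7²) = 417.5 N/mm.
φr_n = 0.75 × 0.6 × 430 × (0.707 × 5) = 684 N/mm → adequate.

f_max ≈ 418 N/mm; adequate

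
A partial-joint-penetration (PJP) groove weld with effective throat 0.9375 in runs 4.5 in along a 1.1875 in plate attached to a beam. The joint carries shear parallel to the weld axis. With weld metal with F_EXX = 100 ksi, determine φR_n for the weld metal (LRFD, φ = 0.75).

φR_n ≈ 190 kips

Effective throat (given) t_e = 0.9375 in.
A_we = 0.9375 × 4.5 = 4.219 in².
F_nw = 0.6 F_EXX = 60 ksi.
φR_n = 0.75 × 60 × 4.219 = 189.8 kips.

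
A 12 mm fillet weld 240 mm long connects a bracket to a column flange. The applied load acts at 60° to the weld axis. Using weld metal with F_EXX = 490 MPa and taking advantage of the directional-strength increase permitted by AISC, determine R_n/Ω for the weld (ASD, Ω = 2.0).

t_e = 0.707 × 12 = 8.484 mm; A_we = 8.484 × 240 = 2036 mm².
Directional factor: 1.0 + 0.5 sin^1.5(60°) = 1.403.
F_nw = 0.6 × 490 × 1.403 = 412.5 MPa.
R_n/Ω = (412.5 × 2036) / 2.0 × 10⁻³ = 419.9 kN.

R_n/Ω ≈ 420 kN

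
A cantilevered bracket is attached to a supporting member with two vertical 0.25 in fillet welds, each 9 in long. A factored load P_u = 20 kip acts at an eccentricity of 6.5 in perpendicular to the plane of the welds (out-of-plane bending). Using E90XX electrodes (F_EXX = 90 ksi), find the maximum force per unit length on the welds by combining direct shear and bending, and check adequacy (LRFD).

f_max ≈ 4.94 kip/in; adequate

L_w = 2 × 9 = 18 in; section modulus (unit throat) S = 2 × L²/6 = 27 in².
Direct shear f_v = P/L_w = 20/18 = 1.111 kip/in.
Moment M = P × e = 20 × 6.5 = 130 kip·in; bending f_b = M/S = 4.815 kip/in.
f_max = √(f_v² + f_b²) = √(1.111² + 4.815²) = 4.941 kip/in.
φr_n = 0.75 × 0.6 × 90 × (0.707 × 0.25) = 7.158 kip/in → adequate.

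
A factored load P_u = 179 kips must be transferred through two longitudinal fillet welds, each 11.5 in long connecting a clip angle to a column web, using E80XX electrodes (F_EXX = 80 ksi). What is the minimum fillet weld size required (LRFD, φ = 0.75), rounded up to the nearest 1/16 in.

w = 5/16 in

Total weld length L = 23 in.
Required throat t_e = P_u / (φ × 0.6 F_EXX × L) = 179 / (0.75 × 0.6 × 80 × 23) = 0.2162 in.
Required leg w = t_e / 0.707 = 0.3058 in → use 5/16 in.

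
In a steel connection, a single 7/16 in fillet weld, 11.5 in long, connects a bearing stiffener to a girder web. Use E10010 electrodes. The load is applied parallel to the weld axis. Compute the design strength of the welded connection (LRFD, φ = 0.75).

E100XX → F_EXX = 100 ksi.
Effective throat t_e = 0.707 × 0.4375 = 0.3093 in.
Total length L = 11.5 in; A_we = 0.3093 × 11.5 = 3.557 in².
F_nw = 0.6 F_EXX = 0.6 × 100 = 60 ksi.
φR_n = 0.75 × 60 × 3.557 = 160.1 kip.

φR_n ≈ 160 kip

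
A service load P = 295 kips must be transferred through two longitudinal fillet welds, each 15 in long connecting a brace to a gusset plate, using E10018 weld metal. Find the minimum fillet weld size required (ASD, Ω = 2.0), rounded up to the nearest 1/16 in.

w = 1/2 in

E100XX → F_EXX = 100 ksi.
Total weld length L = 30 in.
Required throat t_e = P × Ω / (0.6 F_EXX × L) = 295 × 2.0 / (0.6 × 100 × 30) = 0.3278 in.
Required leg w = t_e / 0.707 = 0.4636 in → use 1/2 in.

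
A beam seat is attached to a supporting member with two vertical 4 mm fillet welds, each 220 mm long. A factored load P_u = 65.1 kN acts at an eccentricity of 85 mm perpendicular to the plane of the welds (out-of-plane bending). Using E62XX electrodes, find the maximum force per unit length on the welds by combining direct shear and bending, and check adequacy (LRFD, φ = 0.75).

E62XX → F_EXX = 620 MPa.
L_w = 2 × 220 = 440 mm; section modulus (unit throat) S = 2 × L²/6 = 16130 mm².
Direct shear f_v = P/L_w = 65.1×10³/440 = 148 N/mm.
Moment M = P × e = 65.1×10³ × 85 = 5533500 N·mm; bending f_b = M/S = 343 N/mm.
f_max = √(f_v² + f_b²) = √(148² + 343²) = 373.5 N/mm.
φr_n = 0.75 × 0.6 × 620 × (0.707 × 4) = 789 N/mm → adequate.

f_max ≈ 374 N/mm; adequate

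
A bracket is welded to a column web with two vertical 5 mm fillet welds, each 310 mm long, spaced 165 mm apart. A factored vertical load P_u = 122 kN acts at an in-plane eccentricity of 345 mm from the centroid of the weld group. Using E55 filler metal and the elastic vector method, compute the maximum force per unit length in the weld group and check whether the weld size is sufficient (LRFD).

E55XX → F_EXX = 550 MPa.
Total weld length L_w = 620 mm. Treat welds as unit-width lines.
Polar moment about centroid: J = 2[d³/12 + d(b/2)²] = 2[310³/12 + 310×82.5²] = 9185000 mm³.
Direct shear f_v = P/L_w = 122×10³ / 620 = 196.8 N/mm (vertical).
Torsion M = P·e = 122×10³ × 345 = 42090000 N·mm.
Critical point at (x, y) = (82.5, 155) from centroid. f_tx = M·y/J = 710.3 N/mm; f_ty = M·x/J = 378.1 N/mm.
Resultant f_max = √[f_tx² + (f_v + f_ty)²] = √[710.3² + (196.8 + 378.1)²] = 913.7 N/mm.
Capacity per unit length: φr_n = 0.75 × 0.6 × 550 × (0.707 × 5) = 874.9 N/mm.
913.7 > 874.9 → NOT adequate.

f_max ≈ 914 N/mm; NOT adequate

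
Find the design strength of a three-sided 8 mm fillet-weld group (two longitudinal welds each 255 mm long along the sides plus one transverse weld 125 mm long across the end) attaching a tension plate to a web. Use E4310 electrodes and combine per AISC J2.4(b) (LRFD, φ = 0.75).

E43XX → F_EXX = 430 MPa.
t_e = 0.707 × 8 = 5.656 mm.
R_nwl = 0.6 × 430 × 5.656 × 510 × 10⁻³ = 744.2 kN (longitudinal, 2 welds).
R_nwt = 0.6 × 430 × 5.656 × 125 × 10⁻³ = 182.4 kN (transverse, base value).
(i) R_nwl + R_nwt = 926.6 kN; (ii) 0.85 R_nwl + 1.5 R_nwt = 906.2 kN.
R_n = max = 926.6 kN [governs: (i)]; φR_n = 695 kN.

φR_n ≈ 695 kN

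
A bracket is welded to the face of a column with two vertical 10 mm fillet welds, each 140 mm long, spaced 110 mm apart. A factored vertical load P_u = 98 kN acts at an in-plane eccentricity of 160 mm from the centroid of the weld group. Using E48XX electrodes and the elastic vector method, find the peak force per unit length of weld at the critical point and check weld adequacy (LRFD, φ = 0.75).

E48XX → F_EXX = 480 MPa.
Total weld length L_w = 280 mm. Treat welds as unit-width lines.
Polar moment about centroid: J = 2[d³/12 + d(b/2)²] = 2[140³/12 + 140×55²] = 1304000 mm³.
Direct shear f_v = P/L_w = 98×10³ / 280 = 350 N/mm (vertical).
Torsion M = P·e = 98×10³ × 160 = 15680000 N·mm.
Critical point at (x, y) = (55, 70) from centroid. f_tx = M·y/J = 841.5 N/mm; f_ty = M·x/J = 661.2 N/mm.
Resultant f_max = √[f_tx² + (f_v + f_ty)²] = √[841.5² + (350 + 661.2)²] = 1316 N/mm.
Capacity per unit length: φr_n = 0.75 × 0.6 × 480 × (0.707 × 10) = 1527 N/mm.
1316 ≤ 1527 → adequate.

f_max ≈ 1320 N/mm; adequate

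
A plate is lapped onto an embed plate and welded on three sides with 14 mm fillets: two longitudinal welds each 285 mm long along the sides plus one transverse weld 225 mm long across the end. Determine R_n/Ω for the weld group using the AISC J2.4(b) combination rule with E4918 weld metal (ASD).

E49XX → F_EXX = 490 MPa.
t_e = 0.707 × 14 = 9.898 mm.
R_nwl = 0.6 × 490 × 9.898 × 570 × 10⁻³ = 1659 kN (longitudinal, 2 welds).
R_nwt = 0.6 × 490 × 9.898 × 225 × 10⁻³ = 654.8 kN (transverse, base value).
(i) R_nwl + R_nwt = 2313 kN; (ii) 0.85 R_nwl + 1.5 R_nwt = 2392 kN.
R_n = max = 2392 kN [governs: (ii)]; R_n/Ω = 1196 kN.

R_n/Ω ≈ 1200 kN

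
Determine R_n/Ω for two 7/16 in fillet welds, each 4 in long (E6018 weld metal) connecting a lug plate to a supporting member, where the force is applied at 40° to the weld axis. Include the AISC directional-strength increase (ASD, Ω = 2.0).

R_n/Ω ≈ 56 kips

E60XX → F_EXX = 60 ksi.
t_e = 0.707 × 0.4375 = 0.3093 in; A_we = 0.3093 × 8 = 2.474 in².
Directional factor: 1.0 + 0.5 sin^1.5(40°) = 1.258.
F_nw = 0.6 × 60 × 1.258 = 45.28 ksi.
R_n/Ω = (45.28 × 2.474) / 2.0 = 56.02 kips.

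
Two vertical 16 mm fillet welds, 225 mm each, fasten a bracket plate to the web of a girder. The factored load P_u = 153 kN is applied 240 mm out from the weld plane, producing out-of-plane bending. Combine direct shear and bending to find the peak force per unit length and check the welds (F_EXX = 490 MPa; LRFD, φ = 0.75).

L_w = 2 × 225 = 450 mm; section modulus (unit throat) S = 2 × L²/6 = 16880 mm².
Direct shear f_v = P/L_w = 153×10³/450 = 340 N/mm.
Moment M = P × e = 153×10³ × 240 = 36720000 N·mm; bending f_b = M/S = 2176 N/mm.
f_max = √(f_v² + f_b²) = √(340² + 2176²) = 2202 N/mm.
φr_n = 0.75 × 0.6 × 490 × (0.707 × 16) = 2494 N/mm → adequate.

f_max ≈ 2200 N/mm; adequate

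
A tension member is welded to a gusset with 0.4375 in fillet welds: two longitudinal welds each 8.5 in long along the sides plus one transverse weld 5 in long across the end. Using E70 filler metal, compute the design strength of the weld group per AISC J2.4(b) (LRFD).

E70XX → F_EXX = 70 ksi.
t_e = 0.707 × 0.4375 = 0.3093 in.
R_nwl = 0.6 × 70 × 0.3093 × 17 = 220.8 kip (longitudinal, 2 welds).
R_nwt = 0.6 × 70 × 0.3093 × 5 = 64.96 kip (transverse, base value).
(i) R_nwl + R_nwt = 285.8 kip; (ii) 0.85 R_nwl + 1.5 R_nwt = 285.2 kip.
R_n = max = 285.8 kip [governs: (i)]; φR_n = 214.4 kip.

φR_n ≈ 214 kip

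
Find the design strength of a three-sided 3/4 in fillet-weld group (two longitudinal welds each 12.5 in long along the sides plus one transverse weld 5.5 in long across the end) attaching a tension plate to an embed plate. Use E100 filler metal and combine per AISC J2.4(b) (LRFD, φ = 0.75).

E100XX → F_EXX = 100 ksi.
t_e = 0.707 × 0.75 = 0.5302 in.
R_nwl = 0.6 × 100 × 0.5302 × 25 = 795.4 kips (longitudinal, 2 welds).
R_nwt = 0.6 × 100 × 0.5302 × 5.5 = 175 kips (transverse, base value).
(i) R_nwl + R_nwt = 970.4 kips; (ii) 0.85 R_nwl + 1.5 R_nwt = 938.5 kips.
R_n = max = 970.4 kips [governs: (i)]; φR_n = 727.8 kips.

φR_n ≈ 728 kips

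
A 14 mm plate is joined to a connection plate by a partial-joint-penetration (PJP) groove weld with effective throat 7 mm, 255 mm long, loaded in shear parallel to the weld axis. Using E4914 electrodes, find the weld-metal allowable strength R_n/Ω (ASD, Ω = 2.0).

R_n/Ω ≈ 262 kN

E49XX → F_EXX = 490 MPa.
Effective throat (given) t_e = 7 mm.
A_we = 7 × 255 = 1785 mm².
F_nw = 0.6 F_EXX = 294 MPa.
R_n/Ω = (294 × 1785) / 2.0 × 10⁻³ = 262.4 kN.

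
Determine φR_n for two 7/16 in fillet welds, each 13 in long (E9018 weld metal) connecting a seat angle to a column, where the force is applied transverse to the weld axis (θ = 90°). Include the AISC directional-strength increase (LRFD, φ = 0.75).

E90XX → F_EXX = 90 ksi.
t_e = 0.707 × 0.4375 = 0.3093 in; A_we = 0.3093 × 26 = 8.042 in².
Directional factor: 1.0 + 0.5 sin^1.5(90°) = 1.5.
F_nw = 0.6 × 90 × 1.5 = 81 ksi.
φR_n = 0.75 × 81 × 8.042 = 488.6 kip.

φR_n ≈ 489 kip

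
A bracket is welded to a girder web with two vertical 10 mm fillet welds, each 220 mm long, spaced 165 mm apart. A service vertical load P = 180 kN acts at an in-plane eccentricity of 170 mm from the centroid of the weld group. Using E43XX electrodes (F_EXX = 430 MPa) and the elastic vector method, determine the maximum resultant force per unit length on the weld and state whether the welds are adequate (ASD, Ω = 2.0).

Total weld length L_w = 440 mm. Treat welds as unit-width lines.
Polar moment about centroid: J = 2[d³/12 + d(b/2)²] = 2[220³/12 + 220×82.5²] = 4769000 mm³.
Direct shear f_v = P/L_w = 180×10³ / 440 = 409.1 N/mm (vertical).
Torsion M = P·e = 180×10³ × 170 = 30600000 N·mm.
Critical point at (x, y) = (82.5, 110) from centroid. f_tx = M·y/J = 705.7 N/mm; f_ty = M·x/J = 529.3 N/mm.
Resultant f_max = √[f_tx² + (f_v + f_ty)²] = √[705.7² + (409.1 + 529.3)²] = 1174 N/mm.
Capacity per unit length: r_n/Ω = (1/2.0) × 0.6 × 430 × (0.707 × 10) = 912 N/mm.
1174 > 912 → NOT adequate.

f_max ≈ 1170 N/mm; NOT adequate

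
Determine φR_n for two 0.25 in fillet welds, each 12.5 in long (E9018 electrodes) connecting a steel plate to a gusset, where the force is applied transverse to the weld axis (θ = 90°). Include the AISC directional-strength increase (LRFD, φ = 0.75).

φR_n ≈ 268 kip

E90XX → F_EXX = 90 ksi.
t_e = 0.707 × 0.25 = 0.1767 in; A_we = 0.1767 × 25 = 4.419 in².
Directional factor: 1.0 + 0.5 sin^1.5(90°) = 1.5.
F_nw = 0.6 × 90 × 1.5 = 81 ksi.
φR_n = 0.75 × 81 × 4.419 = 268.4 kip.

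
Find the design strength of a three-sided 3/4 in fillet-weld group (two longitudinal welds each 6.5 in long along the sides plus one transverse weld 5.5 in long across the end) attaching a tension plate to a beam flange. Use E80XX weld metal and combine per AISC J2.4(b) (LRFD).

E80XX → F_EXX = 80 ksi.
t_e = 0.707 × 0.75 = 0.5302 in.
R_nwl = 0.6 × 80 × 0.5302 × 13 = 330.9 kips (longitudinal, 2 welds).
R_nwt = 0.6 × 80 × 0.5302 × 5.5 = 140 kips (transverse, base value).
(i) R_nwl + R_nwt = 470.9 kips; (ii) 0.85 R_nwl + 1.5 R_nwt = 491.2 kips.
R_n = max = 491.2 kips [governs: (ii)]; φR_n = 368.4 kips.

φR_n ≈ 368 kips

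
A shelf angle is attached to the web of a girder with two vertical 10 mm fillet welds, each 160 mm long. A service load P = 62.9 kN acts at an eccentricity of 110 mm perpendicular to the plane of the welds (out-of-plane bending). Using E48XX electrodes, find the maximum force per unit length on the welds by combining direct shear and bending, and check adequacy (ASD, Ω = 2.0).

E48XX → F_EXX = 480 MPa.
L_w = 2 × 160 = 320 mm; section modulus (unit throat) S = 2 × L²/6 = 8533 mm².
Direct shear f_v = P/L_w = 62.9×10³/320 = 196.6 N/mm.
Moment M = P × e = 62.9×10³ × 110 = 6919000 N·mm; bending f_b = M/S = 810.8 N/mm.
f_max = √(f_v² + f_b²) = √(196.6² + 810.8²) = 834.3 N/mm.
r_n/Ω = (1/2.0) × 0.6 × 480 × (0.707 × 10) = 1018 N/mm → adequate.

f_max ≈ 834 N/mm; adequate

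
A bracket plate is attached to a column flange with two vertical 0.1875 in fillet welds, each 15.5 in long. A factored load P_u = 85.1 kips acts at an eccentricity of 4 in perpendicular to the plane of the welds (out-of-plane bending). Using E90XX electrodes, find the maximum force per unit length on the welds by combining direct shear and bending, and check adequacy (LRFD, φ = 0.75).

E90XX → F_EXX = 90 ksi.
L_w = 2 × 15.5 = 31 in; section modulus (unit throat) S = 2 × L²/6 = 80.08 in².
Direct shear f_v = P/L_w = 85.1/31 = 2.745 kip/in.
Moment M = P × e = 85.1 × 4 = 340.4 kip·in; bending f_b = M/S = 4.251 kip/in.
f_max = √(f_v² + f_b²) = √(2.745² + 4.251²) = 5.06 kip/in.
φr_n = 0.75 × 0.6 × 90 × (0.707 × 0.1875) = 5.369 kip/in → adequate.

f_max ≈ 5.06 kip/in; adequate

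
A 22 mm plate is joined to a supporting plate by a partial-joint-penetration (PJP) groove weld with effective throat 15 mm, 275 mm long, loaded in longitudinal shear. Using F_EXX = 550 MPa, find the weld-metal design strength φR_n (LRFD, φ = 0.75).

Effective throat (given) t_e = 15 mm.
A_we = 15 × 275 = 4125 mm².
F_nw = 0.6 F_EXX = 330 MPa.
φR_n = 0.75 × 330 × 4125 × 10⁻³ = 1021 kN.

φR_n ≈ 1020 kN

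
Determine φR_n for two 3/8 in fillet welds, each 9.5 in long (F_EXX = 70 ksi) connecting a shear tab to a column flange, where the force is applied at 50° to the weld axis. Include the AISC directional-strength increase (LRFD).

φR_n ≈ 212 kip

t_e = 0.707 × 0.375 = 0.2651 in; A_we = 0.2651 × 19 = 5.037 in².
Directional factor: 1.0 + 0.5 sin^1.5(50°) = 1.335.
F_nw = 0.6 × 70 × 1.335 = 56.08 ksi.
φR_n = 0.75 × 56.08 × 5.037 = 211.9 kip.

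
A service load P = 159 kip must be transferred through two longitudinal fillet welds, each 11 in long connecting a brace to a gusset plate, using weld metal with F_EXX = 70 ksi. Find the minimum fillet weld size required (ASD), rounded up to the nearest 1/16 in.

w = 1/2 in

Total weld length L = 22 in.
Required throat t_e = P × Ω / (0.6 F_EXX × L) = 159 × 2.0 / (0.6 × 70 × 22) = 0.3442 in.
Required leg w = t_e / 0.707 = 0.4868 in → use 1/2 in.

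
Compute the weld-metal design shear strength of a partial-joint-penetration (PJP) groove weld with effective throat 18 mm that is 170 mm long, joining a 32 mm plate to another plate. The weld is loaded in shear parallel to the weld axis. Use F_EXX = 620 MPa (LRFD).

Effective throat (given) t_e = 18 mm.
A_we = 18 × 170 = 3060 mm².
F_nw = 0.6 F_EXX = 372 MPa.
φR_n = 0.75 × 372 × 3060 × 10⁻³ = 853.7 kN.

φR_n ≈ 854 kN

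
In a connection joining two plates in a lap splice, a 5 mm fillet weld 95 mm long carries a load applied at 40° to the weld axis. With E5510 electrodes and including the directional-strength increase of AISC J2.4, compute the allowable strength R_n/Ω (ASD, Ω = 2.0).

E55XX → F_EXX = 550 MPa.
t_e = 0.707 × 5 = 3.535 mm; A_we = 3.535 × 95 = 335.8 mm².
Directional factor: 1.0 + 0.5 sin^1.5(40°) = 1.258.
F_nw = 0.6 × 550 × 1.258 = 415 MPa.
R_n/Ω = (415 × 335.8) / 2.0 × 10⁻³ = 69.69 kN.

R_n/Ω ≈ 69.7 kN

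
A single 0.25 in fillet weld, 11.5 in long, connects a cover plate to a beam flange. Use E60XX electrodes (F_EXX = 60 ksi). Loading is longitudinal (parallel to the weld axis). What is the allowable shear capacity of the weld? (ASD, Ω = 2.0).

R_n/Ω ≈ 36.6 kips

Effective throat t_e = 0.707 × 0.25 = 0.1767 in.
Total length L = 11.5 in; A_we = 0.1767 × 11.5 = 2.033 in².
F_nw = 0.6 F_EXX = 0.6 × 60 = 36 ksi.
R_n = 36 × 2.033 = 73.17 kips; R_n/Ω = 73.17/2.0 = 36.59 kips.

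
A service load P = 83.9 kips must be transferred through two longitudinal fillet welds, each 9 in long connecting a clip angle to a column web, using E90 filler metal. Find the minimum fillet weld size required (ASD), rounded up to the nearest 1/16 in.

E90XX → F_EXX = 90 ksi.
Total weld length L = 18 in.
Required throat t_e = P × Ω / (0.6 F_EXX × L) = 83.9 × 2.0 / (0.6 × 90 × 18) = 0.1726 in.
Required leg w = t_e / 0.707 = 0.2442 in → use 1/4 in.

w = 1/4 in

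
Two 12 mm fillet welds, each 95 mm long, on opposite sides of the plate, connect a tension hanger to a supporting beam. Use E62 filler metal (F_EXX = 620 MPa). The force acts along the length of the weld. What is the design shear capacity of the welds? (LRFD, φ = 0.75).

φR_n ≈ 450 kN

Effective throat t_e = 0.707 × 12 = 8.484 mm.
Total length L = 190 mm; A_we = 8.484 × 190 = 1612 mm².
F_nw = 0.6 F_EXX = 0.6 × 620 = 372 MPa.
φR_n = 0.75 × 372 × 1612 × 10⁻³ = 449.7 kN.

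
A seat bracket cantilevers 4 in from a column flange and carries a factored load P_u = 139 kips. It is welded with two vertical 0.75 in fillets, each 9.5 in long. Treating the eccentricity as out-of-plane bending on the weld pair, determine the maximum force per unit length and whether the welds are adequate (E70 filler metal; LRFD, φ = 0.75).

f_max ≈ 19.9 kip/in; NOT adequate

E70XX → F_EXX = 70 ksi.
L_w = 2 × 9.5 = 19 in; section modulus (unit throat) S = 2 × L²/6 = 30.08 in².
Direct shear f_v = P/L_w = 139/19 = 7.316 kip/in.
Moment M = P × e = 139 × 4 = 556 kip·in; bending f_b = M/S = 18.48 kip/in.
f_max = √(f_v² + f_b²) = √(7.316² + 18.48²) = 19.88 kip/in.
φr_n = 0.75 × 0.6 × 70 × (0.707 × 0.75) = 16.7 kip/in → NOT adequate.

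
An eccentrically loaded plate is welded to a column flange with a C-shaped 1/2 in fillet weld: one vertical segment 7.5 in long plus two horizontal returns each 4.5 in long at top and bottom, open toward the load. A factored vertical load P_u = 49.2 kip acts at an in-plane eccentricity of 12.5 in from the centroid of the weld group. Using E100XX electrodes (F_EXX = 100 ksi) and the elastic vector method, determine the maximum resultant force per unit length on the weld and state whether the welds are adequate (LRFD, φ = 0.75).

f_max ≈ 17.6 kip/in; NOT adequate

Total weld length L_w = 16.5 in. Treat welds as unit-width lines.
Centroid: x̄ = 2×4.5×2.25 / 16.5 = 1.227 in from the vertical weld.
Polar moment about centroid: J = I_x + I_y = [7.5³/12 + 2×4.5×3.75²] + [7.5×1.227² + 2(4.5³/12 + 4.5×1.023²)] = 197.6 in³.
Direct shear f_v = P/L_w = 49.2 / 16.5 = 2.982 kip/in (vertical).
Torsion M = P·e = 49.2 × 12.5 = 615 kip·in.
Critical point at (x, y) = (3.273, 3.75) from centroid. f_tx = M·y/J = 11.67 kip/in; f_ty = M·x/J = 10.19 kip/in.
Resultant f_max = √[f_tx² + (f_v + f_ty)²] = √[11.67² + (2.982 + 10.19)²] = 17.59 kip/in.
Capacity per unit length: φr_n = 0.75 × 0.6 × 100 × (0.707 × 0.5) = 15.91 kip/in.
17.59 > 15.91 → NOT adequate.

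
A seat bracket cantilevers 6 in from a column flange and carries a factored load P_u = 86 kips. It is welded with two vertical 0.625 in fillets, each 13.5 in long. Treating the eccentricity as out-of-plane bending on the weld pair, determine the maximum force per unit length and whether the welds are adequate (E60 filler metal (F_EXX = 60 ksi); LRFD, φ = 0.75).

L_w = 2 × 13.5 = 27 in; section modulus (unit throat) S = 2 × L²/6 = 60.75 in².
Direct shear f_v = P/L_w = 86/27 = 3.185 kip/in.
Moment M = P × e = 86 × 6 = 516 kip·in; bending f_b = M/S = 8.494 kip/in.
f_max = √(f_v² + f_b²) = √(3.185² + 8.494²) = 9.071 kip/in.
φr_n = 0.75 × 0.6 × 60 × (0.707 × 0.625) = 11.93 kip/in → adequate.

f_max ≈ 9.07 kip/in; adequate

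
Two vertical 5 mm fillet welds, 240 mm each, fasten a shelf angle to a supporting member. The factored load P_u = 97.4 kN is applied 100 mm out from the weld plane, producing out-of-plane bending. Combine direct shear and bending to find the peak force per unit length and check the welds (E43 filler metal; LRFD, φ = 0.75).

E43XX → F_EXX = 430 MPa.
L_w = 2 × 240 = 480 mm; section modulus (unit throat) S = 2 × L²/6 = 19200 mm².
Direct shear f_v = P/L_w = 97.4×10³/480 = 202.9 N/mm.
Moment M = P × e = 97.4×10³ × 100 = 9740000 N·mm; bending f_b = M/S = 507.3 N/mm.
f_max = √(f_v² + f_b²) = √(202.9² + 507.3²) = 546.4 N/mm.
φr_n = 0.75 × 0.6 × 430 × (0.707 × 5) = 684 N/mm → adequate.

f_max ≈ 546 N/mm; adequate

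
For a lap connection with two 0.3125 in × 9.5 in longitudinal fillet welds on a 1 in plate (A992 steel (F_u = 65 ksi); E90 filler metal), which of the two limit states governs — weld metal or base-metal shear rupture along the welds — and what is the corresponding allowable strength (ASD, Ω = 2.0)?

E90XX → F_EXX = 90 ksi.
t_e = 0.707 × 0.3125 = 0.2209 in; L = 19 in.
Weld metal: R_n/Ω = (1/2.0) × 0.6 × 90 × 0.2209 × 19 = 113.3 kips.
Base metal (shear rupture): R_n/Ω = (1/2.0) × 0.6 × 65 × 1 × 19 = 370.5 kips.
Governing: weld metal.

R_n/Ω ≈ 113 kips (weld metal governs)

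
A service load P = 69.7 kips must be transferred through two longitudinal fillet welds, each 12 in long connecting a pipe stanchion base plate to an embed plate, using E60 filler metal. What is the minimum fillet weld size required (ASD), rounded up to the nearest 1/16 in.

w = 1/4 in

E60XX → F_EXX = 60 ksi.
Total weld length L = 24 in.
Required throat t_e = P × Ω / (0.6 F_EXX × L) = 69.7 × 2.0 / (0.6 × 60 × 24) = 0.1613 in.
Required leg w = t_e / 0.707 = 0.2282 in → use 1/4 in.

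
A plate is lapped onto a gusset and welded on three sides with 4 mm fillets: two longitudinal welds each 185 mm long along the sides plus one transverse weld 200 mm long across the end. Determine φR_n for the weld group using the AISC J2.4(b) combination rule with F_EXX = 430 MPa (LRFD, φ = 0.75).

φR_n ≈ 336 kN

t_e = 0.707 × 4 = 2.828 mm.
R_nwl = 0.6 × 430 × 2.828 × 370 × 10⁻³ = 270 kN (longitudinal, 2 welds).
R_nwt = 0.6 × 430 × 2.828 × 200 × 10⁻³ = 145.9 kN (transverse, base value).
(i) R_nwl + R_nwt = 415.9 kN; (ii) 0.85 R_nwl + 1.5 R_nwt = 448.4 kN.
R_n = max = 448.4 kN [governs: (ii)]; φR_n = 336.3 kN.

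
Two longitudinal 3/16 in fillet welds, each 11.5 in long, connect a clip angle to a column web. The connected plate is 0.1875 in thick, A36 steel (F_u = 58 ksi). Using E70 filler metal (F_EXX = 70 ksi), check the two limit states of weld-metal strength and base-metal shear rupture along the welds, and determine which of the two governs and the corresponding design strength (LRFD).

φR_n ≈ 96 kip (weld metal governs)

t_e = 0.707 × 0.1875 = 0.1326 in; L = 23 in.
Weld metal: φR_n = 0.75 × 0.6 × 70 × 0.1326 × 23 = 96.04 kip.
Base metal (shear rupture): φR_n = 0.75 × 0.6 × 58 × 0.1875 × 23 = 112.6 kip.
Governing: weld metal.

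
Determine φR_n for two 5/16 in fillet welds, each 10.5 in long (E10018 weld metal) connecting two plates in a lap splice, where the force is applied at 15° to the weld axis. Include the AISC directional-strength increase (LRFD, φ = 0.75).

E100XX → F_EXX = 100 ksi.
t_e = 0.707 × 0.3125 = 0.2209 in; A_we = 0.2209 × 21 = 4.64 in².
Directional factor: 1.0 + 0.5 sin^1.5(15°) = 1.066.
F_nw = 0.6 × 100 × 1.066 = 63.95 ksi.
φR_n = 0.75 × 63.95 × 4.64 = 222.5 kip.

φR_n ≈ 223 kip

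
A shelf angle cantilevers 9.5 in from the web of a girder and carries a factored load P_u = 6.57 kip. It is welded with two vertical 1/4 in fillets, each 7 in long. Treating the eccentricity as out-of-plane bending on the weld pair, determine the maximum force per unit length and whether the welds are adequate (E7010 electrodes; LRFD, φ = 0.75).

E70XX → F_EXX = 70 ksi.
L_w = 2 × 7 = 14 in; section modulus (unit throat) S = 2 × L²/6 = 16.33 in².
Direct shear f_v = P/L_w = 6.57/14 = 0.4693 kip/in.
Moment M = P × e = 6.57 × 9.5 = 62.415 kip·in; bending f_b = M/S = 3.821 kip/in.
f_max = √(f_v² + f_b²) = √(0.4693² + 3.821²) = 3.85 kip/in.
φr_n = 0.75 × 0.6 × 70 × (0.707 × 0.25) = 5.568 kip/in → adequate.

f_max ≈ 3.85 kip/in; adequate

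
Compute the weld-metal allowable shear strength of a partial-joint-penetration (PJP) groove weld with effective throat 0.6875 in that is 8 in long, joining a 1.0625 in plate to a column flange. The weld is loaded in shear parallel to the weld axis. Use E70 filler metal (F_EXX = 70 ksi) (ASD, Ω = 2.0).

R_n/Ω ≈ 116 kips

Effective throat (given) t_e = 0.6875 in.
A_we = 0.6875 × 8 = 5.5 in².
F_nw = 0.6 F_EXX = 42 ksi.
R_n/Ω = (42 × 5.5) / 2.0 = 115.5 kips.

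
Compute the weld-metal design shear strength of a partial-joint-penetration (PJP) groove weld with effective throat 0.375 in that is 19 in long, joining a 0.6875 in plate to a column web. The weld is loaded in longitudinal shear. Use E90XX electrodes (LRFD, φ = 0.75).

E90XX → F_EXX = 90 ksi.
Effective throat (given) t_e = 0.375 in.
A_we = 0.375 × 19 = 7.125 in².
F_nw = 0.6 F_EXX = 54 ksi.
φR_n = 0.75 × 54 × 7.125 = 288.6 kips.

φR_n ≈ 289 kips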